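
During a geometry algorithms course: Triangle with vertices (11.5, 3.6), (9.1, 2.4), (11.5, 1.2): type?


Side lengths squared: AB^2=7.2, BC^2=7.2, CA^2=5.76
Sorted: [5.76, 7.2, 7.2]
By sides: Isosceles, By angles: Acute

Isosceles, Acute


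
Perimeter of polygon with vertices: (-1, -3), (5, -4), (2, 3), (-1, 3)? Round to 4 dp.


Sides: (-1, -3)->(5, -4): sqrt(37) = 6.082763, (5, -4)->(2, 3): sqrt(58) = 7.615773, (2, 3)->(-1, 3): sqrt(9) = 3, (-1, 3)->(-1, -3): sqrt(36) = 6
Sum = 22.698536
Perimeter = 22.6985

22.6985


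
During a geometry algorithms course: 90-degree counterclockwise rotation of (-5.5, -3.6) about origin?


90° CCW: (x,y) -> (-y, x)
(-5.5,-3.6) -> (3.6, -5.5)

(3.6, -5.5)


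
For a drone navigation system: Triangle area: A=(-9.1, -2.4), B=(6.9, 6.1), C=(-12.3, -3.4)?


Area = |x_A(y_B-y_C) + x_B(y_C-y_A) + x_C(y_A-y_B)|/2
= |(-86.45) + (-6.9) + 104.55|/2
= 11.2/2 = 5.6

5.6


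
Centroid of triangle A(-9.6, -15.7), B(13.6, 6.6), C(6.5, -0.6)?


Centroid = ((x_A+x_B+x_C)/3, (y_A+y_B+y_C)/3)
= (((-9.6)+13.6+6.5)/3, ((-15.7)+6.6+(-0.6))/3)
= (3.5, -3.2333)

(3.5, -3.2333)


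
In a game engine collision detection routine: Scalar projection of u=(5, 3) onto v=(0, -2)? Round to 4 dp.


u.v = -6, |v| = sqrt(4) = 2
Scalar projection = u.v / |v| = -6 / sqrt(4) = -3

-3


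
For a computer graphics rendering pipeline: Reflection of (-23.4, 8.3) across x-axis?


Reflection over x-axis: (x,y) -> (x,-y)
(-23.4, 8.3) -> (-23.4, -8.3)

(-23.4, -8.3)


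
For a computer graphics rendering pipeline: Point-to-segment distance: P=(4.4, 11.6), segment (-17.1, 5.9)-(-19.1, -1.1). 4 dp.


Project P onto AB: t = 0 (clamped to [0,1])
Closest point on segment: (-17.1, 5.9)
Distance: 22.2428

22.2428


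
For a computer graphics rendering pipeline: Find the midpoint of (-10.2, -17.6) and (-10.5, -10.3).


M = (((-10.2)+(-10.5))/2, ((-17.6)+(-10.3))/2)
= (-10.35, -13.95)

(-10.35, -13.95)


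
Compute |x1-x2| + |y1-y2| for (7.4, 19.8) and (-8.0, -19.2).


|7.4-(-8)| + |19.8-(-19.2)| = 15.4 + 39 = 54.4

54.4


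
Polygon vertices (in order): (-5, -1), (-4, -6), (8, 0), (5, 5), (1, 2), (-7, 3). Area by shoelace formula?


Shoelace sum: ((-5)*(-6) - (-4)*(-1)) + ((-4)*0 - 8*(-6)) + (8*5 - 5*0) + (5*2 - 1*5) + (1*3 - (-7)*2) + ((-7)*(-1) - (-5)*3)
= 158
Area = |158|/2 = 79

79


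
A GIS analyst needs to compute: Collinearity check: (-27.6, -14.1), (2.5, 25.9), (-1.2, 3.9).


Cross product: (2.5-(-27.6))*(3.9-(-14.1)) - (25.9-(-14.1))*((-1.2)-(-27.6))
= -514.2

No, not collinear


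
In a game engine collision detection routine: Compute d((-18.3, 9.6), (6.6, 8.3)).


dx=24.9, dy=-1.3
d^2 = 24.9^2 + (-1.3)^2 = 621.7
d = sqrt(621.7) = 24.9339

24.9339


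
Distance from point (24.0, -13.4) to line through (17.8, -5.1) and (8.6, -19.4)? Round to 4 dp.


|cross product| = 165.02
|line direction| = sqrt(289.13) = 17.0038
Distance = 165.02/sqrt(289.13) = 9.7049

9.7049


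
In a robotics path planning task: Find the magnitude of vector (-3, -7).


|u| = sqrt((-3)^2 + (-7)^2) = sqrt(58) = 7.6158

7.6158


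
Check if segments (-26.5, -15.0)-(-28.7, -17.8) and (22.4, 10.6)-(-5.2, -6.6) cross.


Cross products: d1=-134.52, d2=-95.08, d3=80.6, d4=41.16
d1*d2 < 0 and d3*d4 < 0? no

No, they don't intersect


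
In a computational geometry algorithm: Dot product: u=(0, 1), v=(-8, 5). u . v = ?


u . v = u_x*v_x + u_y*v_y = 0*(-8) + 1*5
= 0 + 5 = 5

5


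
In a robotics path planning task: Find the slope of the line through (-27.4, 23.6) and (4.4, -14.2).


slope = (y2-y1)/(x2-x1) = ((-14.2)-23.6)/(4.4-(-27.4)) = (-37.8)/31.8 = -1.1887

-1.1887


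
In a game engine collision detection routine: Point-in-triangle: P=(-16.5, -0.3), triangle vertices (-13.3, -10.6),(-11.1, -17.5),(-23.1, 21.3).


Cross products: AB x AP = 0.58, BC x BP = 3.12, CA x CP = -1.14
All same sign? no

No, outside


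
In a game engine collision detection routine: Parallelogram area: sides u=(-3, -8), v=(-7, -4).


|u x v| = |(-3)*(-4) - (-8)*(-7)|
= |12 - 56| = 44

44


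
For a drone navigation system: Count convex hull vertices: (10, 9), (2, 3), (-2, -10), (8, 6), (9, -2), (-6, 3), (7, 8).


Convex hull vertices (CCW): (-6, 3), (-2, -10), (9, -2), (10, 9), (7, 8)
Count = 5

5


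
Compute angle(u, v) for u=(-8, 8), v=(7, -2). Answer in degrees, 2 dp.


u.v = -72, |u| = sqrt(128) = 11.3137, |v| = sqrt(53) = 7.2801
cos(theta) = u.v/(|u||v|) = -72/sqrt(6784) = -0.874157
theta = acos(-0.874157) = 150.95 degrees

150.95 degrees


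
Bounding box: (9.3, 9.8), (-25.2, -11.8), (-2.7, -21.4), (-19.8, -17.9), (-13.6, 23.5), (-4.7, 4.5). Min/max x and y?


x range: [-25.2, 9.3]
y range: [-21.4, 23.5]
Bounding box: (-25.2,-21.4) to (9.3,23.5)

(-25.2,-21.4) to (9.3,23.5)


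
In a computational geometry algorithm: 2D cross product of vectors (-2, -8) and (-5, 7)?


u x v = u_x*v_y - u_y*v_x = (-2)*7 - (-8)*(-5)
= (-14) - 40 = -54

-54


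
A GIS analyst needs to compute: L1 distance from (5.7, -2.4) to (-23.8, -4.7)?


|5.7-(-23.8)| + |(-2.4)-(-4.7)| = 29.5 + 2.3 = 31.8

31.8


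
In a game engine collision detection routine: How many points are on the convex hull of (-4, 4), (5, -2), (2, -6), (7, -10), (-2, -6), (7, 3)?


Convex hull vertices (CCW): (-4, 4), (-2, -6), (7, -10), (7, 3)
Count = 4

4


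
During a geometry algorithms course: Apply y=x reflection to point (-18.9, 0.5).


Reflection over y=x: (x,y) -> (y,x)
(-18.9, 0.5) -> (0.5, -18.9)

(0.5, -18.9)


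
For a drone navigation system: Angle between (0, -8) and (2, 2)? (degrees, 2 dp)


u.v = -16, |u| = sqrt(64) = 8, |v| = sqrt(8) = 2.8284
cos(theta) = u.v/(|u||v|) = -16/sqrt(512) = -0.707107
theta = acos(-0.707107) = 135 degrees

135 degrees


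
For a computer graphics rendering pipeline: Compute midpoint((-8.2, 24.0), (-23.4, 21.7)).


M = (((-8.2)+(-23.4))/2, (24+21.7)/2)
= (-15.8, 22.85)

(-15.8, 22.85)


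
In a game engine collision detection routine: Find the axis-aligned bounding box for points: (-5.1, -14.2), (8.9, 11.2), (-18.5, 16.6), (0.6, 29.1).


x range: [-18.5, 8.9]
y range: [-14.2, 29.1]
Bounding box: (-18.5,-14.2) to (8.9,29.1)

(-18.5,-14.2) to (8.9,29.1)


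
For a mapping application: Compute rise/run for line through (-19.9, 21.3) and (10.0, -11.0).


slope = (y2-y1)/(x2-x1) = ((-11)-21.3)/(10-(-19.9)) = (-32.3)/29.9 = -1.0803

-1.0803


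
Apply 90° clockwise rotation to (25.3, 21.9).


90° CW: (x,y) -> (y, -x)
(25.3,21.9) -> (21.9, -25.3)

(21.9, -25.3)


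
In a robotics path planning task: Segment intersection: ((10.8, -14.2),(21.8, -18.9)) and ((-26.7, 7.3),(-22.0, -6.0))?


Cross products: d1=397.7, d2=521.91, d3=60.25, d4=-63.96
d1*d2 < 0 and d3*d4 < 0? no

No, they don't intersect


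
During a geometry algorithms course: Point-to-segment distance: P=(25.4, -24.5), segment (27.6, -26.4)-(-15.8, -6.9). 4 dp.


Project P onto AB: t = 0.0585 (clamped to [0,1])
Closest point on segment: (25.0592, -25.2584)
Distance: 0.8315

0.8315


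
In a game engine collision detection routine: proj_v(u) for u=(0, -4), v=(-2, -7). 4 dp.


u.v = 28, |v| = sqrt(53) = 7.2801
Scalar projection = u.v / |v| = 28 / sqrt(53) = 3.8461

3.8461


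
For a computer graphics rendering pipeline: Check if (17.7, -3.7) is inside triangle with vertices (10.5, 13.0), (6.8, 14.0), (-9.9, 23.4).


Cross products: AB x AP = 54.59, BC x BP = 193.13, CA x CP = -265.8
All same sign? no

No, outside


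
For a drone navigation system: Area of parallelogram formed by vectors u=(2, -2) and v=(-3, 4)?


|u x v| = |2*4 - (-2)*(-3)|
= |8 - 6| = 2

2


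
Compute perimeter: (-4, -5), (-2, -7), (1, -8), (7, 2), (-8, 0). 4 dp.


Sides: (-4, -5)->(-2, -7): sqrt(8) = 2.828427, (-2, -7)->(1, -8): sqrt(10) = 3.162278, (1, -8)->(7, 2): sqrt(136) = 11.661904, (7, 2)->(-8, 0): sqrt(229) = 15.132746, (-8, 0)->(-4, -5): sqrt(41) = 6.403124
Sum = 39.188479
Perimeter = 39.1885

39.1885


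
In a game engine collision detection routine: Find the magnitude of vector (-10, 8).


|u| = sqrt((-10)^2 + 8^2) = sqrt(164) = 12.8062

12.8062


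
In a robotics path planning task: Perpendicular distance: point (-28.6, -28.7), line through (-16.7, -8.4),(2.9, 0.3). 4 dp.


|cross product| = 294.35
|line direction| = sqrt(459.85) = 21.4441
Distance = 294.35/sqrt(459.85) = 13.7264

13.7264


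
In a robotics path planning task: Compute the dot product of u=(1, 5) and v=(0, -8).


u . v = u_x*v_x + u_y*v_y = 1*0 + 5*(-8)
= 0 + (-40) = -40

-40


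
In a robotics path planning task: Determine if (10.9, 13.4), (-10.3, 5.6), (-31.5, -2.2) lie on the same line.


Cross product: ((-10.3)-10.9)*((-2.2)-13.4) - (5.6-13.4)*((-31.5)-10.9)
= 0

Yes, collinear


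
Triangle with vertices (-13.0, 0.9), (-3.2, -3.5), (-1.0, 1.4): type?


Side lengths squared: AB^2=115.4, BC^2=28.85, CA^2=144.25
Sorted: [28.85, 115.4, 144.25]
By sides: Scalene, By angles: Right

Scalene, Right


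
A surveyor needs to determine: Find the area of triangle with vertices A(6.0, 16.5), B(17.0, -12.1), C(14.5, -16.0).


Area = |x_A(y_B-y_C) + x_B(y_C-y_A) + x_C(y_A-y_B)|/2
= |23.4 + (-552.5) + 414.7|/2
= 114.4/2 = 57.2

57.2


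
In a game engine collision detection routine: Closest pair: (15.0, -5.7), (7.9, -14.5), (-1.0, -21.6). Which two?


d(P0,P1) = 11.3071, d(P0,P2) = 22.5568, d(P1,P2) = 11.3851
Closest: P0 and P1

Closest pair: (15.0, -5.7) and (7.9, -14.5), distance = 11.3071


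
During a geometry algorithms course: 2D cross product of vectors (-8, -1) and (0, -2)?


u x v = u_x*v_y - u_y*v_x = (-8)*(-2) - (-1)*0
= 16 - 0 = 16

16


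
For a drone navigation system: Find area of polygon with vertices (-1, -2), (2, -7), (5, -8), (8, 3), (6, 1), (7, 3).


Shoelace sum: ((-1)*(-7) - 2*(-2)) + (2*(-8) - 5*(-7)) + (5*3 - 8*(-8)) + (8*1 - 6*3) + (6*3 - 7*1) + (7*(-2) - (-1)*3)
= 99
Area = |99|/2 = 49.5

49.5


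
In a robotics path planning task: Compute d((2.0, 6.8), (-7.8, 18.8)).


dx=-9.8, dy=12
d^2 = (-9.8)^2 + 12^2 = 240.04
d = sqrt(240.04) = 15.4932

15.4932


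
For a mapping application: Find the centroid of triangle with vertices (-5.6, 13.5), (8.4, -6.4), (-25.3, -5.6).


Centroid = ((x_A+x_B+x_C)/3, (y_A+y_B+y_C)/3)
= (((-5.6)+8.4+(-25.3))/3, (13.5+(-6.4)+(-5.6))/3)
= (-7.5, 0.5)

(-7.5, 0.5)


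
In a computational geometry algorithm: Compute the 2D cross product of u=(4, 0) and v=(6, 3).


u x v = u_x*v_y - u_y*v_x = 4*3 - 0*6
= 12 - 0 = 12

12


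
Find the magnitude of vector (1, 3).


|u| = sqrt(1^2 + 3^2) = sqrt(10) = 3.1623

3.1623


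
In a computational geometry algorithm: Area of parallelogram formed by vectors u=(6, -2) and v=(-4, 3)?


|u x v| = |6*3 - (-2)*(-4)|
= |18 - 8| = 10

10


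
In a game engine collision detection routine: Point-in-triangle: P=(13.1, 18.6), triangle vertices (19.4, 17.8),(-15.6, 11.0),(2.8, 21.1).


Cross products: AB x AP = -70.84, BC x BP = -150.03, CA x CP = -7.51
All same sign? yes

Yes, inside


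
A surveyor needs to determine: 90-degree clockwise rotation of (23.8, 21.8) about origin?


90° CW: (x,y) -> (y, -x)
(23.8,21.8) -> (21.8, -23.8)

(21.8, -23.8)


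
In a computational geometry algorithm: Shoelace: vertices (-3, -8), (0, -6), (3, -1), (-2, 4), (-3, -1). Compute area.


Shoelace sum: ((-3)*(-6) - 0*(-8)) + (0*(-1) - 3*(-6)) + (3*4 - (-2)*(-1)) + ((-2)*(-1) - (-3)*4) + ((-3)*(-8) - (-3)*(-1))
= 81
Area = |81|/2 = 40.5

40.5


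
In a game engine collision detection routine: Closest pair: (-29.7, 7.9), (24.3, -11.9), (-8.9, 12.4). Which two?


d(P0,P1) = 57.5156, d(P0,P2) = 21.2812, d(P1,P2) = 41.1428
Closest: P0 and P2

Closest pair: (-29.7, 7.9) and (-8.9, 12.4), distance = 21.2812


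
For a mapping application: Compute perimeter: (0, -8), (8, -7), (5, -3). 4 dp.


Sides: (0, -8)->(8, -7): sqrt(65) = 8.062258, (8, -7)->(5, -3): sqrt(25) = 5, (5, -3)->(0, -8): sqrt(50) = 7.071068
Sum = 20.133326
Perimeter = 20.1333

20.1333


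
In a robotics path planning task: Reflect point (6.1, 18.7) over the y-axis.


Reflection over y-axis: (x,y) -> (-x,y)
(6.1, 18.7) -> (-6.1, 18.7)

(-6.1, 18.7)


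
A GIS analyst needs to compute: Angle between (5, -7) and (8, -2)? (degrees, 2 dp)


u.v = 54, |u| = sqrt(74) = 8.6023, |v| = sqrt(68) = 8.2462
cos(theta) = u.v/(|u||v|) = 54/sqrt(5032) = 0.761243
theta = acos(0.761243) = 40.43 degrees

40.43 degrees


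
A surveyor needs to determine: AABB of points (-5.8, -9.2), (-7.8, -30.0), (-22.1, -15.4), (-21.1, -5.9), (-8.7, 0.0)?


x range: [-22.1, -5.8]
y range: [-30, 0]
Bounding box: (-22.1,-30) to (-5.8,0)

(-22.1,-30) to (-5.8,0)


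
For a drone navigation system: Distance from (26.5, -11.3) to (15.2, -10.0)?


dx=-11.3, dy=1.3
d^2 = (-11.3)^2 + 1.3^2 = 129.38
d = sqrt(129.38) = 11.3745

11.3745


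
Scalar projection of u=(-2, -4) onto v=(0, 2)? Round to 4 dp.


u.v = -8, |v| = sqrt(4) = 2
Scalar projection = u.v / |v| = -8 / sqrt(4) = -4

-4


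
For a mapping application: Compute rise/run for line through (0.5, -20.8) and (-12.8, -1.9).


slope = (y2-y1)/(x2-x1) = ((-1.9)-(-20.8))/((-12.8)-0.5) = 18.9/(-13.3) = -1.4211

-1.4211


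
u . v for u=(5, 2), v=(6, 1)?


u . v = u_x*v_x + u_y*v_y = 5*6 + 2*1
= 30 + 2 = 32

32


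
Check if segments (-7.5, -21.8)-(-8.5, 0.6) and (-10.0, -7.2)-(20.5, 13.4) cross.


Cross products: d1=-496.8, d2=207, d3=41.4, d4=-662.4
d1*d2 < 0 and d3*d4 < 0? yes

Yes, they intersect


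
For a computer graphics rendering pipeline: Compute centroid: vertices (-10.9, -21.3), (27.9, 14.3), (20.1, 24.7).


Centroid = ((x_A+x_B+x_C)/3, (y_A+y_B+y_C)/3)
= (((-10.9)+27.9+20.1)/3, ((-21.3)+14.3+24.7)/3)
= (12.3667, 5.9)

(12.3667, 5.9)


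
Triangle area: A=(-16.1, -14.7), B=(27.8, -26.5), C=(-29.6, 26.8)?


Area = |x_A(y_B-y_C) + x_B(y_C-y_A) + x_C(y_A-y_B)|/2
= |858.13 + 1153.7 + (-349.28)|/2
= 1662.55/2 = 831.275

831.275


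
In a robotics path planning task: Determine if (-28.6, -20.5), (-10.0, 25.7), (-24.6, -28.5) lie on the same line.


Cross product: ((-10)-(-28.6))*((-28.5)-(-20.5)) - (25.7-(-20.5))*((-24.6)-(-28.6))
= -333.6

No, not collinear


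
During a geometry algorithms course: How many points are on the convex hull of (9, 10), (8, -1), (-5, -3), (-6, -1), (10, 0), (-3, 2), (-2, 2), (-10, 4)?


Convex hull vertices (CCW): (-10, 4), (-5, -3), (8, -1), (10, 0), (9, 10)
Count = 5

5


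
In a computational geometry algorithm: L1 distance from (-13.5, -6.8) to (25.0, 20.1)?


|(-13.5)-25| + |(-6.8)-20.1| = 38.5 + 26.9 = 65.4

65.4


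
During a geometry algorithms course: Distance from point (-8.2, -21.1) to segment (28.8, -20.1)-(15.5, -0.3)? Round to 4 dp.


Project P onto AB: t = 0.8302 (clamped to [0,1])
Closest point on segment: (17.7589, -3.6629)
Distance: 31.2717

31.2717


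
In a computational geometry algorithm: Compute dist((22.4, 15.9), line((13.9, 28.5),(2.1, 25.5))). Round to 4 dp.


|cross product| = 174.18
|line direction| = sqrt(148.24) = 12.1754
Distance = 174.18/sqrt(148.24) = 14.3059

14.3059


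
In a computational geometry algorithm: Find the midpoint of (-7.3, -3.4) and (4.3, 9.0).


M = (((-7.3)+4.3)/2, ((-3.4)+9)/2)
= (-1.5, 2.8)

(-1.5, 2.8)


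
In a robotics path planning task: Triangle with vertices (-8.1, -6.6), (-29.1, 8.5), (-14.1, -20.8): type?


Side lengths squared: AB^2=669.01, BC^2=1083.49, CA^2=237.64
Sorted: [237.64, 669.01, 1083.49]
By sides: Scalene, By angles: Obtuse

Scalene, Obtuse


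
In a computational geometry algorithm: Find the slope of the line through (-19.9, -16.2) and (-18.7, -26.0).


slope = (y2-y1)/(x2-x1) = ((-26)-(-16.2))/((-18.7)-(-19.9)) = (-9.8)/1.2 = -8.1667

-8.1667


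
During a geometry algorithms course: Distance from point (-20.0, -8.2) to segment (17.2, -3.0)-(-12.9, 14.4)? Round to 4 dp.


Project P onto AB: t = 0.8515 (clamped to [0,1])
Closest point on segment: (-8.4295, 11.8157)
Distance: 23.1194

23.1194


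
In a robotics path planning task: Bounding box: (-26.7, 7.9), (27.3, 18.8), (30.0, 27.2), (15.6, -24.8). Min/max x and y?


x range: [-26.7, 30]
y range: [-24.8, 27.2]
Bounding box: (-26.7,-24.8) to (30,27.2)

(-26.7,-24.8) to (30,27.2)


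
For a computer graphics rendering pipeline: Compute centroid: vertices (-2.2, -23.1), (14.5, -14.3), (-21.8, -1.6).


Centroid = ((x_A+x_B+x_C)/3, (y_A+y_B+y_C)/3)
= (((-2.2)+14.5+(-21.8))/3, ((-23.1)+(-14.3)+(-1.6))/3)
= (-3.1667, -13)

(-3.1667, -13)


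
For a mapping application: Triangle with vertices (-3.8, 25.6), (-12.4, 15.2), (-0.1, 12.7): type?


Side lengths squared: AB^2=182.12, BC^2=157.54, CA^2=180.1
Sorted: [157.54, 180.1, 182.12]
By sides: Scalene, By angles: Acute

Scalene, Acute


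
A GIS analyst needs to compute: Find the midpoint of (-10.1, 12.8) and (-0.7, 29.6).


M = (((-10.1)+(-0.7))/2, (12.8+29.6)/2)
= (-5.4, 21.2)

(-5.4, 21.2)


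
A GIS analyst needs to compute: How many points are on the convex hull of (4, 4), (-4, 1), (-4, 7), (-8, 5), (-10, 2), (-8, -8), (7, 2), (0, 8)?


Convex hull vertices (CCW): (-10, 2), (-8, -8), (7, 2), (0, 8), (-4, 7), (-8, 5)
Count = 6

6


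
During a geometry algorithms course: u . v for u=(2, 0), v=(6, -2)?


u . v = u_x*v_x + u_y*v_y = 2*6 + 0*(-2)
= 12 + 0 = 12

12


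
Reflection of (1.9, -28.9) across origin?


Reflection over origin: (x,y) -> (-x,-y)
(1.9, -28.9) -> (-1.9, 28.9)

(-1.9, 28.9)


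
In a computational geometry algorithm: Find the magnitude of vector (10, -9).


|u| = sqrt(10^2 + (-9)^2) = sqrt(181) = 13.4536

13.4536


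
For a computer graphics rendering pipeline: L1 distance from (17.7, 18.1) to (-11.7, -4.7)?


|17.7-(-11.7)| + |18.1-(-4.7)| = 29.4 + 22.8 = 52.2

52.2


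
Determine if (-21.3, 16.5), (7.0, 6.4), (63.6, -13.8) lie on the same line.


Cross product: (7-(-21.3))*((-13.8)-16.5) - (6.4-16.5)*(63.6-(-21.3))
= 0

Yes, collinear


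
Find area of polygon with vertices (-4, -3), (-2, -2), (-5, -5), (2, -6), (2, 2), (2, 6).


Shoelace sum: ((-4)*(-2) - (-2)*(-3)) + ((-2)*(-5) - (-5)*(-2)) + ((-5)*(-6) - 2*(-5)) + (2*2 - 2*(-6)) + (2*6 - 2*2) + (2*(-3) - (-4)*6)
= 84
Area = |84|/2 = 42

42


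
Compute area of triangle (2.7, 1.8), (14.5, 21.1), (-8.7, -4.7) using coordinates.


Area = |x_A(y_B-y_C) + x_B(y_C-y_A) + x_C(y_A-y_B)|/2
= |69.66 + (-94.25) + 167.91|/2
= 143.32/2 = 71.66

71.66


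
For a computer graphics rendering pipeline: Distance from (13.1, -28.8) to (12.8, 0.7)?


dx=-0.3, dy=29.5
d^2 = (-0.3)^2 + 29.5^2 = 870.34
d = sqrt(870.34) = 29.5015

29.5015


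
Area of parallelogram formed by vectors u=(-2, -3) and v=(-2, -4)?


|u x v| = |(-2)*(-4) - (-3)*(-2)|
= |8 - 6| = 2

2


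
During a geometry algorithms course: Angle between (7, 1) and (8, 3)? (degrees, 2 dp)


u.v = 59, |u| = sqrt(50) = 7.0711, |v| = sqrt(73) = 8.544
cos(theta) = u.v/(|u||v|) = 59/sqrt(3650) = 0.976575
theta = acos(0.976575) = 12.43 degrees

12.43 degrees


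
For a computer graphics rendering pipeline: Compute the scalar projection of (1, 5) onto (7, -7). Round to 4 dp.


u.v = -28, |v| = sqrt(98) = 9.8995
Scalar projection = u.v / |v| = -28 / sqrt(98) = -2.8284

-2.8284


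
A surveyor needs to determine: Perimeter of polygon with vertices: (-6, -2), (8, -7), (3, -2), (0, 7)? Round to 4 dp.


Sides: (-6, -2)->(8, -7): sqrt(221) = 14.866069, (8, -7)->(3, -2): sqrt(50) = 7.071068, (3, -2)->(0, 7): sqrt(90) = 9.486833, (0, 7)->(-6, -2): sqrt(117) = 10.816654
Sum = 42.240624
Perimeter = 42.2406

42.2406


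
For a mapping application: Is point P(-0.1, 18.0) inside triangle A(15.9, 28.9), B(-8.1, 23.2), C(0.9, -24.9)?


Cross products: AB x AP = 170.4, BC x BP = 338, CA x CP = 697.3
All same sign? yes

Yes, inside


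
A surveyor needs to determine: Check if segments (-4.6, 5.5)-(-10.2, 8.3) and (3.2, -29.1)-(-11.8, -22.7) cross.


Cross products: d1=-469.08, d2=-475.24, d3=171.92, d4=178.08
d1*d2 < 0 and d3*d4 < 0? no

No, they don't intersect


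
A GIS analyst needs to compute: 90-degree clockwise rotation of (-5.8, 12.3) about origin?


90° CW: (x,y) -> (y, -x)
(-5.8,12.3) -> (12.3, 5.8)

(12.3, 5.8)


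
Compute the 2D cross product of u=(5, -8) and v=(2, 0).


u x v = u_x*v_y - u_y*v_x = 5*0 - (-8)*2
= 0 - (-16) = 16

16


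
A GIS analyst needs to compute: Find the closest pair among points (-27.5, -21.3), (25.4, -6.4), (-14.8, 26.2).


d(P0,P1) = 54.9583, d(P0,P2) = 49.1685, d(P1,P2) = 51.7571
Closest: P0 and P2

Closest pair: (-27.5, -21.3) and (-14.8, 26.2), distance = 49.1685


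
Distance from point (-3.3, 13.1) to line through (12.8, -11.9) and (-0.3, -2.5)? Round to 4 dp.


|cross product| = 176.16
|line direction| = sqrt(259.97) = 16.1236
Distance = 176.16/sqrt(259.97) = 10.9256

10.9256


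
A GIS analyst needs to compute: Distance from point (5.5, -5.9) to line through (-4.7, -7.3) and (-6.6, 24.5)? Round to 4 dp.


|cross product| = 327.02
|line direction| = sqrt(1014.85) = 31.8567
Distance = 327.02/sqrt(1014.85) = 10.2653

10.2653


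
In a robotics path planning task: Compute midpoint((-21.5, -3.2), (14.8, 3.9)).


M = (((-21.5)+14.8)/2, ((-3.2)+3.9)/2)
= (-3.35, 0.35)

(-3.35, 0.35)


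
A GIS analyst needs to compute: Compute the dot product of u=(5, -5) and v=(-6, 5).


u . v = u_x*v_x + u_y*v_y = 5*(-6) + (-5)*5
= (-30) + (-25) = -55

-55


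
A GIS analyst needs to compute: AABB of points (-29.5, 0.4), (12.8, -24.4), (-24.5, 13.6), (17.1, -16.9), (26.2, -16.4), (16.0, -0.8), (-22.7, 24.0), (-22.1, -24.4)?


x range: [-29.5, 26.2]
y range: [-24.4, 24]
Bounding box: (-29.5,-24.4) to (26.2,24)

(-29.5,-24.4) to (26.2,24)


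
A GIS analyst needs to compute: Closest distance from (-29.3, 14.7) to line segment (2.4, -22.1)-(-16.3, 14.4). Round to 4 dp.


Project P onto AB: t = 1 (clamped to [0,1])
Closest point on segment: (-16.3, 14.4)
Distance: 13.0035

13.0035


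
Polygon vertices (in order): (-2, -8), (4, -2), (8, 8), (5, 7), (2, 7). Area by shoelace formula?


Shoelace sum: ((-2)*(-2) - 4*(-8)) + (4*8 - 8*(-2)) + (8*7 - 5*8) + (5*7 - 2*7) + (2*(-8) - (-2)*7)
= 119
Area = |119|/2 = 59.5

59.5


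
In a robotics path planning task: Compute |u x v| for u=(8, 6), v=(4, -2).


|u x v| = |8*(-2) - 6*4|
= |(-16) - 24| = 40

40


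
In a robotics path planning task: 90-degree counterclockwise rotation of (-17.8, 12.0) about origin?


90° CCW: (x,y) -> (-y, x)
(-17.8,12) -> (-12, -17.8)

(-12, -17.8)


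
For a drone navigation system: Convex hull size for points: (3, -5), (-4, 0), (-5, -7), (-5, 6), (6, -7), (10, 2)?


Convex hull vertices (CCW): (-5, -7), (6, -7), (10, 2), (-5, 6)
Count = 4

4


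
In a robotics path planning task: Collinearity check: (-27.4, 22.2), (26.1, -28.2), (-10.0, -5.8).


Cross product: (26.1-(-27.4))*((-5.8)-22.2) - ((-28.2)-22.2)*((-10)-(-27.4))
= -621.04

No, not collinear


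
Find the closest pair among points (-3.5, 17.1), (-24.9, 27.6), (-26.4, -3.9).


d(P0,P1) = 23.8372, d(P0,P2) = 31.071, d(P1,P2) = 31.5357
Closest: P0 and P1

Closest pair: (-3.5, 17.1) and (-24.9, 27.6), distance = 23.8372


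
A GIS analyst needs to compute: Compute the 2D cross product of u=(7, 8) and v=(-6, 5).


u x v = u_x*v_y - u_y*v_x = 7*5 - 8*(-6)
= 35 - (-48) = 83

83


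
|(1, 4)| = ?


|u| = sqrt(1^2 + 4^2) = sqrt(17) = 4.1231

4.1231


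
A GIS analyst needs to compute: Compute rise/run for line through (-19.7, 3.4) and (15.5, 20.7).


slope = (y2-y1)/(x2-x1) = (20.7-3.4)/(15.5-(-19.7)) = 17.3/35.2 = 0.4915

0.4915


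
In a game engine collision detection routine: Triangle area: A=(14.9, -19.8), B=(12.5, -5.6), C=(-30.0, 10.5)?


Area = |x_A(y_B-y_C) + x_B(y_C-y_A) + x_C(y_A-y_B)|/2
= |(-239.89) + 378.75 + 426|/2
= 564.86/2 = 282.43

282.43


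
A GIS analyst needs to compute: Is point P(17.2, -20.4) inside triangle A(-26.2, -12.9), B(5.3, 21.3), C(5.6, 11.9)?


Cross products: AB x AP = -1720.53, BC x BP = 99.35, CA x CP = 1314.82
All same sign? no

No, outside


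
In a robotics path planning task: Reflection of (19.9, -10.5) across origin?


Reflection over origin: (x,y) -> (-x,-y)
(19.9, -10.5) -> (-19.9, 10.5)

(-19.9, 10.5)


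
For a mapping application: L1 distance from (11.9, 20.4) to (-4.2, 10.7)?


|11.9-(-4.2)| + |20.4-10.7| = 16.1 + 9.7 = 25.8

25.8


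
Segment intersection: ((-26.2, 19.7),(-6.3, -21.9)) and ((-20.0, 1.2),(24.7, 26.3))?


Cross products: d1=982.57, d2=-1376.44, d3=-110.23, d4=2248.78
d1*d2 < 0 and d3*d4 < 0? yes

Yes, they intersect


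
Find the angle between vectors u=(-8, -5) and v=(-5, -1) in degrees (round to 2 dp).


u.v = 45, |u| = sqrt(89) = 9.434, |v| = sqrt(26) = 5.099
cos(theta) = u.v/(|u||v|) = 45/sqrt(2314) = 0.935472
theta = acos(0.935472) = 20.7 degrees

20.7 degrees


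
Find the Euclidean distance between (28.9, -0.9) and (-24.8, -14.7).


dx=-53.7, dy=-13.8
d^2 = (-53.7)^2 + (-13.8)^2 = 3074.13
d = sqrt(3074.13) = 55.4448

55.4448


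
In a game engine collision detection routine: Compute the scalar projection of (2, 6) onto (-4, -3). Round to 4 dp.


u.v = -26, |v| = sqrt(25) = 5
Scalar projection = u.v / |v| = -26 / sqrt(25) = -5.2

-5.2


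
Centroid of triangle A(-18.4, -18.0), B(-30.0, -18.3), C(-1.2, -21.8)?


Centroid = ((x_A+x_B+x_C)/3, (y_A+y_B+y_C)/3)
= (((-18.4)+(-30)+(-1.2))/3, ((-18)+(-18.3)+(-21.8))/3)
= (-16.5333, -19.3667)

(-16.5333, -19.3667)


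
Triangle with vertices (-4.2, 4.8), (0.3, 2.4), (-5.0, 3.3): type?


Side lengths squared: AB^2=26.01, BC^2=28.9, CA^2=2.89
Sorted: [2.89, 26.01, 28.9]
By sides: Scalene, By angles: Right

Scalene, Right


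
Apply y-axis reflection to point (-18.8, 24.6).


Reflection over y-axis: (x,y) -> (-x,y)
(-18.8, 24.6) -> (18.8, 24.6)

(18.8, 24.6)


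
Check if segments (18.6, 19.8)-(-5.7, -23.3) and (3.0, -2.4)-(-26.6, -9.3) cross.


Cross products: d1=-549.48, d2=558.61, d3=-132.9, d4=-1240.99
d1*d2 < 0 and d3*d4 < 0? no

No, they don't intersect


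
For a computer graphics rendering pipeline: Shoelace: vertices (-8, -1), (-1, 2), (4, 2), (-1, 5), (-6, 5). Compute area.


Shoelace sum: ((-8)*2 - (-1)*(-1)) + ((-1)*2 - 4*2) + (4*5 - (-1)*2) + ((-1)*5 - (-6)*5) + ((-6)*(-1) - (-8)*5)
= 66
Area = |66|/2 = 33

33


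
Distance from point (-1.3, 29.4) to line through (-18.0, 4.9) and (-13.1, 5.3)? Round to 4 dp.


|cross product| = 113.37
|line direction| = sqrt(24.17) = 4.9163
Distance = 113.37/sqrt(24.17) = 23.06

23.06


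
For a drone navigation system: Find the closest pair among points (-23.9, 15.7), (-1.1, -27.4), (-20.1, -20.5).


d(P0,P1) = 48.7591, d(P0,P2) = 36.3989, d(P1,P2) = 20.2141
Closest: P1 and P2

Closest pair: (-1.1, -27.4) and (-20.1, -20.5), distance = 20.2141


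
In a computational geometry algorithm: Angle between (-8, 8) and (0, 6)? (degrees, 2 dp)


u.v = 48, |u| = sqrt(128) = 11.3137, |v| = sqrt(36) = 6
cos(theta) = u.v/(|u||v|) = 48/sqrt(4608) = 0.707107
theta = acos(0.707107) = 45 degrees

45 degrees


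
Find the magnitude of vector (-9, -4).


|u| = sqrt((-9)^2 + (-4)^2) = sqrt(97) = 9.8489

9.8489


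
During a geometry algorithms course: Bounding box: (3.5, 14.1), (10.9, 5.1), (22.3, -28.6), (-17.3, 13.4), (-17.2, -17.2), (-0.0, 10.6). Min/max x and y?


x range: [-17.3, 22.3]
y range: [-28.6, 14.1]
Bounding box: (-17.3,-28.6) to (22.3,14.1)

(-17.3,-28.6) to (22.3,14.1)


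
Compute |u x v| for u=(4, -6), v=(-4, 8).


|u x v| = |4*8 - (-6)*(-4)|
= |32 - 24| = 8

8


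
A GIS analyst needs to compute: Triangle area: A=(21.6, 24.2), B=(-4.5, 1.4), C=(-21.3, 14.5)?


Area = |x_A(y_B-y_C) + x_B(y_C-y_A) + x_C(y_A-y_B)|/2
= |(-282.96) + 43.65 + (-485.64)|/2
= 724.95/2 = 362.475

362.475


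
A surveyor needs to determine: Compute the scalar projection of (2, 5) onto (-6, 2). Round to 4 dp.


u.v = -2, |v| = sqrt(40) = 6.3246
Scalar projection = u.v / |v| = -2 / sqrt(40) = -0.3162

-0.3162


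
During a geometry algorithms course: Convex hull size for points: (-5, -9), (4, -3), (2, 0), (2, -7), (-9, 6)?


Convex hull vertices (CCW): (-9, 6), (-5, -9), (2, -7), (4, -3), (2, 0)
Count = 5

5


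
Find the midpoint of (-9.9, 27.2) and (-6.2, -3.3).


M = (((-9.9)+(-6.2))/2, (27.2+(-3.3))/2)
= (-8.05, 11.95)

(-8.05, 11.95)


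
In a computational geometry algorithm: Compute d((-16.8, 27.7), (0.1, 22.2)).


dx=16.9, dy=-5.5
d^2 = 16.9^2 + (-5.5)^2 = 315.86
d = sqrt(315.86) = 17.7725

17.7725


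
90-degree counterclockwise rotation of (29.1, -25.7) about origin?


90° CCW: (x,y) -> (-y, x)
(29.1,-25.7) -> (25.7, 29.1)

(25.7, 29.1)


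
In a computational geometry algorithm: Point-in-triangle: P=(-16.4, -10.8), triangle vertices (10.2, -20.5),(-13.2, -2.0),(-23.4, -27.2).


Cross products: AB x AP = 265.12, BC x BP = 9.12, CA x CP = 504.14
All same sign? yes

Yes, inside


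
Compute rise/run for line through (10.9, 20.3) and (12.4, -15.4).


slope = (y2-y1)/(x2-x1) = ((-15.4)-20.3)/(12.4-10.9) = (-35.7)/1.5 = -23.8

-23.8


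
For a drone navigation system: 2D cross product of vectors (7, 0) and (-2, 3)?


u x v = u_x*v_y - u_y*v_x = 7*3 - 0*(-2)
= 21 - 0 = 21

21


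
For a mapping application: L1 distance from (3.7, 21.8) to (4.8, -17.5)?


|3.7-4.8| + |21.8-(-17.5)| = 1.1 + 39.3 = 40.4

40.4


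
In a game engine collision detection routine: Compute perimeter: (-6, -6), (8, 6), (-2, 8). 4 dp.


Sides: (-6, -6)->(8, 6): sqrt(340) = 18.439089, (8, 6)->(-2, 8): sqrt(104) = 10.198039, (-2, 8)->(-6, -6): sqrt(212) = 14.56022
Sum = 43.197348
Perimeter = 43.1973

43.1973


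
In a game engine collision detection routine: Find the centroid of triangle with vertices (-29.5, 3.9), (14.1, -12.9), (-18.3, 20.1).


Centroid = ((x_A+x_B+x_C)/3, (y_A+y_B+y_C)/3)
= (((-29.5)+14.1+(-18.3))/3, (3.9+(-12.9)+20.1)/3)
= (-11.2333, 3.7)

(-11.2333, 3.7)


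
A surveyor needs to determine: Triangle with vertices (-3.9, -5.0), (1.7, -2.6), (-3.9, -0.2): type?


Side lengths squared: AB^2=37.12, BC^2=37.12, CA^2=23.04
Sorted: [23.04, 37.12, 37.12]
By sides: Isosceles, By angles: Acute

Isosceles, Acute


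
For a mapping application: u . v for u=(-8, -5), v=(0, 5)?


u . v = u_x*v_x + u_y*v_y = (-8)*0 + (-5)*5
= 0 + (-25) = -25

-25


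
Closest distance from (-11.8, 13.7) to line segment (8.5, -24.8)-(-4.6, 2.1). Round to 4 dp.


Project P onto AB: t = 1 (clamped to [0,1])
Closest point on segment: (-4.6, 2.1)
Distance: 13.6528

13.6528


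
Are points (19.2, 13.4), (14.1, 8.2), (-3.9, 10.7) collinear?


Cross product: (14.1-19.2)*(10.7-13.4) - (8.2-13.4)*((-3.9)-19.2)
= -106.35

No, not collinear


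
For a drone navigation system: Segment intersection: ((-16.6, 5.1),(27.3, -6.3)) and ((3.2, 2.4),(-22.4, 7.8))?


Cross products: d1=37.8, d2=92.58, d3=107.19, d4=52.41
d1*d2 < 0 and d3*d4 < 0? no

No, they don't intersect


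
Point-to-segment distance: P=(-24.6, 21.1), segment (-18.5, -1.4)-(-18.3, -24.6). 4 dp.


Project P onto AB: t = 0 (clamped to [0,1])
Closest point on segment: (-18.5, -1.4)
Distance: 23.3122

23.3122


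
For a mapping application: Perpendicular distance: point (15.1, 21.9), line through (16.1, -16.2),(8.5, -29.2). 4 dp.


|cross product| = 302.56
|line direction| = sqrt(226.76) = 15.0586
Distance = 302.56/sqrt(226.76) = 20.0922

20.0922


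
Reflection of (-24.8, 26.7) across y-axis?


Reflection over y-axis: (x,y) -> (-x,y)
(-24.8, 26.7) -> (24.8, 26.7)

(24.8, 26.7)


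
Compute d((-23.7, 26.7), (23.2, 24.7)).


dx=46.9, dy=-2
d^2 = 46.9^2 + (-2)^2 = 2203.61
d = sqrt(2203.61) = 46.9426

46.9426


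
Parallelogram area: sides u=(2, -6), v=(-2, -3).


|u x v| = |2*(-3) - (-6)*(-2)|
= |(-6) - 12| = 18

18


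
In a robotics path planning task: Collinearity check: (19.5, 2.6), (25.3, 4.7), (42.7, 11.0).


Cross product: (25.3-19.5)*(11-2.6) - (4.7-2.6)*(42.7-19.5)
= 0

Yes, collinear


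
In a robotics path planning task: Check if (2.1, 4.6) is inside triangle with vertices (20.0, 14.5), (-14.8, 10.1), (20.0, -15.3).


Cross products: AB x AP = 265.76, BC x BP = 237.86, CA x CP = 533.42
All same sign? yes

Yes, inside


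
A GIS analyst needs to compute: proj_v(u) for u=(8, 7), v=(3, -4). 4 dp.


u.v = -4, |v| = sqrt(25) = 5
Scalar projection = u.v / |v| = -4 / sqrt(25) = -0.8

-0.8


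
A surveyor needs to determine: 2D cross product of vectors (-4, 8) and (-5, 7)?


u x v = u_x*v_y - u_y*v_x = (-4)*7 - 8*(-5)
= (-28) - (-40) = 12

12


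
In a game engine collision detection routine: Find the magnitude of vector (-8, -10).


|u| = sqrt((-8)^2 + (-10)^2) = sqrt(164) = 12.8062

12.8062


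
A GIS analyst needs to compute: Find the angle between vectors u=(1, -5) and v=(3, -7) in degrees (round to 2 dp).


u.v = 38, |u| = sqrt(26) = 5.099, |v| = sqrt(58) = 7.6158
cos(theta) = u.v/(|u||v|) = 38/sqrt(1508) = 0.97855
theta = acos(0.97855) = 11.89 degrees

11.89 degrees


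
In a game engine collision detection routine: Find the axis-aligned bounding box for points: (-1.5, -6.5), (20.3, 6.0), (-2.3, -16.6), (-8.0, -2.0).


x range: [-8, 20.3]
y range: [-16.6, 6]
Bounding box: (-8,-16.6) to (20.3,6)

(-8,-16.6) to (20.3,6)


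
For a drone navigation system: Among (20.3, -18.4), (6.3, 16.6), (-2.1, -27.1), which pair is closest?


d(P0,P1) = 37.6962, d(P0,P2) = 24.0302, d(P1,P2) = 44.5
Closest: P0 and P2

Closest pair: (20.3, -18.4) and (-2.1, -27.1), distance = 24.0302


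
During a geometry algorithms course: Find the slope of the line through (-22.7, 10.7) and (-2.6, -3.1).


slope = (y2-y1)/(x2-x1) = ((-3.1)-10.7)/((-2.6)-(-22.7)) = (-13.8)/20.1 = -0.6866

-0.6866


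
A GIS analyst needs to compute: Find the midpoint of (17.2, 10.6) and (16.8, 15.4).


M = ((17.2+16.8)/2, (10.6+15.4)/2)
= (17, 13)

(17, 13)


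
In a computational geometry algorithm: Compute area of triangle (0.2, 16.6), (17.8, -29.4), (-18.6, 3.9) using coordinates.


Area = |x_A(y_B-y_C) + x_B(y_C-y_A) + x_C(y_A-y_B)|/2
= |(-6.66) + (-226.06) + (-855.6)|/2
= 1088.32/2 = 544.16

544.16


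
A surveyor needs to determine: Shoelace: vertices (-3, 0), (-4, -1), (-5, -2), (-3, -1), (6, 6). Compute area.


Shoelace sum: ((-3)*(-1) - (-4)*0) + ((-4)*(-2) - (-5)*(-1)) + ((-5)*(-1) - (-3)*(-2)) + ((-3)*6 - 6*(-1)) + (6*0 - (-3)*6)
= 11
Area = |11|/2 = 5.5

5.5


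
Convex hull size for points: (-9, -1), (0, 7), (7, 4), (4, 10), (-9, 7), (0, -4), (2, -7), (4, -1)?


Convex hull vertices (CCW): (-9, -1), (2, -7), (7, 4), (4, 10), (-9, 7)
Count = 5

5


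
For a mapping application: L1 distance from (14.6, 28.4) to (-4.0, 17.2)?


|14.6-(-4)| + |28.4-17.2| = 18.6 + 11.2 = 29.8

29.8


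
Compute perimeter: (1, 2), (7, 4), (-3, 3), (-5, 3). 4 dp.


Sides: (1, 2)->(7, 4): sqrt(40) = 6.324555, (7, 4)->(-3, 3): sqrt(101) = 10.049876, (-3, 3)->(-5, 3): sqrt(4) = 2, (-5, 3)->(1, 2): sqrt(37) = 6.082763
Sum = 24.457194
Perimeter = 24.4572

24.4572


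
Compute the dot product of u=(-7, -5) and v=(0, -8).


u . v = u_x*v_x + u_y*v_y = (-7)*0 + (-5)*(-8)
= 0 + 40 = 40

40


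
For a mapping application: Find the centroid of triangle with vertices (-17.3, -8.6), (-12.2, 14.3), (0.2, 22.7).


Centroid = ((x_A+x_B+x_C)/3, (y_A+y_B+y_C)/3)
= (((-17.3)+(-12.2)+0.2)/3, ((-8.6)+14.3+22.7)/3)
= (-9.7667, 9.4667)

(-9.7667, 9.4667)


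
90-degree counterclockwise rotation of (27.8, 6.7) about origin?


90° CCW: (x,y) -> (-y, x)
(27.8,6.7) -> (-6.7, 27.8)

(-6.7, 27.8)


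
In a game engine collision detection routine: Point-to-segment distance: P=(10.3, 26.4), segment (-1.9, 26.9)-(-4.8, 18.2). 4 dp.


Project P onto AB: t = 0 (clamped to [0,1])
Closest point on segment: (-1.9, 26.9)
Distance: 12.2102

12.2102


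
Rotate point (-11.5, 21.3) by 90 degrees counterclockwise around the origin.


90° CCW: (x,y) -> (-y, x)
(-11.5,21.3) -> (-21.3, -11.5)

(-21.3, -11.5)


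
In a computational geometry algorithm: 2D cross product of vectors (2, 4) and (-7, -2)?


u x v = u_x*v_y - u_y*v_x = 2*(-2) - 4*(-7)
= (-4) - (-28) = 24

24


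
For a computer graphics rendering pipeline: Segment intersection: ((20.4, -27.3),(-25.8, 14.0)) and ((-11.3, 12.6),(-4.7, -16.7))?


Cross products: d1=665.47, d2=-415.61, d3=-534.17, d4=546.91
d1*d2 < 0 and d3*d4 < 0? yes

Yes, they intersect


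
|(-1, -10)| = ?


|u| = sqrt((-1)^2 + (-10)^2) = sqrt(101) = 10.0499

10.0499


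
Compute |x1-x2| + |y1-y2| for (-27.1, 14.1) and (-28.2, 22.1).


|(-27.1)-(-28.2)| + |14.1-22.1| = 1.1 + 8 = 9.1

9.1


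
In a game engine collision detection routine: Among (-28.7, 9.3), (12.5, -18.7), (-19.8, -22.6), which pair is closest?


d(P0,P1) = 49.8141, d(P0,P2) = 33.1183, d(P1,P2) = 32.5346
Closest: P1 and P2

Closest pair: (12.5, -18.7) and (-19.8, -22.6), distance = 32.5346


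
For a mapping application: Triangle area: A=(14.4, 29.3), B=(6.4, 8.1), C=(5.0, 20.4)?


Area = |x_A(y_B-y_C) + x_B(y_C-y_A) + x_C(y_A-y_B)|/2
= |(-177.12) + (-56.96) + 106|/2
= 128.08/2 = 64.04

64.04


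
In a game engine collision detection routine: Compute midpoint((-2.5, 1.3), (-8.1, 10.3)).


M = (((-2.5)+(-8.1))/2, (1.3+10.3)/2)
= (-5.3, 5.8)

(-5.3, 5.8)


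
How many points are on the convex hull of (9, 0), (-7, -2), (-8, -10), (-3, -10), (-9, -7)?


Convex hull vertices (CCW): (-9, -7), (-8, -10), (-3, -10), (9, 0), (-7, -2)
Count = 5

5


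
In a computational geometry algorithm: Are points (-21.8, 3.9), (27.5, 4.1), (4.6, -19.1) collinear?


Cross product: (27.5-(-21.8))*((-19.1)-3.9) - (4.1-3.9)*(4.6-(-21.8))
= -1139.18

No, not collinear


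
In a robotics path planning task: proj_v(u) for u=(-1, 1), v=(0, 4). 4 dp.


u.v = 4, |v| = sqrt(16) = 4
Scalar projection = u.v / |v| = 4 / sqrt(16) = 1

1


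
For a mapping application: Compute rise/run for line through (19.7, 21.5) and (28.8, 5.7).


slope = (y2-y1)/(x2-x1) = (5.7-21.5)/(28.8-19.7) = (-15.8)/9.1 = -1.7363

-1.7363


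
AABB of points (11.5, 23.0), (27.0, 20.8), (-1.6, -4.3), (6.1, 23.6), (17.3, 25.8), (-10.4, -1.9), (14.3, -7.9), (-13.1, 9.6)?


x range: [-13.1, 27]
y range: [-7.9, 25.8]
Bounding box: (-13.1,-7.9) to (27,25.8)

(-13.1,-7.9) to (27,25.8)


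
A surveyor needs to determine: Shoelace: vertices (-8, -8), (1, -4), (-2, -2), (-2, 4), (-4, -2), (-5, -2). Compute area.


Shoelace sum: ((-8)*(-4) - 1*(-8)) + (1*(-2) - (-2)*(-4)) + ((-2)*4 - (-2)*(-2)) + ((-2)*(-2) - (-4)*4) + ((-4)*(-2) - (-5)*(-2)) + ((-5)*(-8) - (-8)*(-2))
= 60
Area = |60|/2 = 30

30


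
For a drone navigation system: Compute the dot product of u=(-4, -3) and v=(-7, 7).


u . v = u_x*v_x + u_y*v_y = (-4)*(-7) + (-3)*7
= 28 + (-21) = 7

7


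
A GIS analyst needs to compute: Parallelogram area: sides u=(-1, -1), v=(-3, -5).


|u x v| = |(-1)*(-5) - (-1)*(-3)|
= |5 - 3| = 2

2


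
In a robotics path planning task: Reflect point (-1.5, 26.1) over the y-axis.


Reflection over y-axis: (x,y) -> (-x,y)
(-1.5, 26.1) -> (1.5, 26.1)

(1.5, 26.1)


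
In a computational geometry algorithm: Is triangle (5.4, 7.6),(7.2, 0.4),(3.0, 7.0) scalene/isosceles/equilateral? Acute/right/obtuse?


Side lengths squared: AB^2=55.08, BC^2=61.2, CA^2=6.12
Sorted: [6.12, 55.08, 61.2]
By sides: Scalene, By angles: Right

Scalene, Right


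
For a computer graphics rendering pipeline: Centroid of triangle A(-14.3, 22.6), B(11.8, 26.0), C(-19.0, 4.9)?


Centroid = ((x_A+x_B+x_C)/3, (y_A+y_B+y_C)/3)
= (((-14.3)+11.8+(-19))/3, (22.6+26+4.9)/3)
= (-7.1667, 17.8333)

(-7.1667, 17.8333)
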